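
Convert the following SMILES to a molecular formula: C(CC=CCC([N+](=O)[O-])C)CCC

C10H19NO2

Heavy atoms from the SMILES: 10 C, 1 N, 2 O.
Implicit hydrogens by atom environment:
  5 × C: 2 H each → 10
  3 × C: 1 H each → 3
  2 × C: 3 H each → 6
  1 × N (charge +1): no H
  1 × O: no H
  1 × O (charge -1): no H
  Total hydrogens = 19.
Molecular formula: C10H19NO2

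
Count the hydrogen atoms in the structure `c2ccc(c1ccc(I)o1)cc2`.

Hydrogens are implicit in SMILES; fill each atom to its normal valence:
  7 × C (aromatic): 1 H each → 7
  3 × C (aromatic): no H
  1 × I: no H
  1 × O (aromatic): no H
  Total hydrogens = 7.

7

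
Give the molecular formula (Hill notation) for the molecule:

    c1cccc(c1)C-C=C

C9H10

Heavy atoms from the SMILES: 9 C.
Implicit hydrogens by atom environment:
  5 × C (aromatic): 1 H each → 5
  2 × C: 2 H each → 4
  1 × C: 1 H
  1 × C (aromatic): no H
  Total hydrogens = 10.
Molecular formula: C9H10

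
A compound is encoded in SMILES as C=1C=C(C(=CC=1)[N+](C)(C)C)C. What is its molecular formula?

Heavy atoms from the SMILES: 10 C, 1 N.
Implicit hydrogens by atom environment:
  4 × C: 3 H each → 12
  4 × C (aromatic): 1 H each → 4
  2 × C (aromatic): no H
  1 × N (charge +1): no H
  Total hydrogens = 16.
Net charge +1.
Molecular formula: C10H16N+

C10H16N+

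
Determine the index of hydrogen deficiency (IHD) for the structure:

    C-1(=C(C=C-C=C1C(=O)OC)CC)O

Molecular formula from the SMILES: C10H12O3.
DoU = (2C + 2 + N − H − X)/2 = (2·10 + 2 + 0 − 12 − 0)/2 = 10/2 = 5.
(Structurally: 1 ring(s) + 4 π bond(s) = 5.)

5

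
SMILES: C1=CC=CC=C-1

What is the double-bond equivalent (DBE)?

Molecular formula from the SMILES: C6H6.
DoU = (2C + 2 + N − H − X)/2 = (2·6 + 2 + 0 − 6 − 0)/2 = 8/2 = 4.
(Structurally: 1 ring(s) + 3 π bond(s) = 4.)

4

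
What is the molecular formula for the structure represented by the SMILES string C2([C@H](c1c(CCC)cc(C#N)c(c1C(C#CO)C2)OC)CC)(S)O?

Heavy atoms from the SMILES: 19 C, 1 N, 3 O, 1 S.
Implicit hydrogens by atom environment:
  5 × C (aromatic): no H
  4 × C: 2 H each → 8
  4 × C: no H
  3 × C: 3 H each → 9
  2 × C: 1 H each → 2
  2 × O: 1 H each → 2
  1 × C (aromatic): 1 H
  1 × N: no H
  1 × O: no H
  1 × S: 1 H
  Total hydrogens = 23.
Molecular formula: C19H23NO3S

C19H23NO3S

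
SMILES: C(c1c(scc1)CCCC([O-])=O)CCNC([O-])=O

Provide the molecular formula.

Heavy atoms from the SMILES: 12 C, 1 N, 4 O, 1 S.
Implicit hydrogens by atom environment:
  6 × C: 2 H each → 12
  2 × C (aromatic): 1 H each → 2
  2 × C (aromatic): no H
  2 × C: no H
  2 × O: no H
  2 × O (charge -1): no H
  1 × N: 1 H
  1 × S (aromatic): no H
  Total hydrogens = 15.
Net charge -2.
Molecular formula: [C12H15NO4S]2-

[C12H15NO4S]2-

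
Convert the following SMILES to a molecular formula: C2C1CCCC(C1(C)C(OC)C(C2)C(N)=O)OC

C14H25NO3

Heavy atoms from the SMILES: 14 C, 1 N, 3 O.
Implicit hydrogens by atom environment:
  5 × C: 2 H each → 10
  4 × C: 1 H each → 4
  3 × C: 3 H each → 9
  3 × O: no H
  2 × C: no H
  1 × N: 2 H
  Total hydrogens = 25.
Molecular formula: C14H25NO3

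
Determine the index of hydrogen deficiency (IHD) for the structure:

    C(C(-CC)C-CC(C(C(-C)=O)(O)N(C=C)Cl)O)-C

2

Molecular formula from the SMILES: C13H24ClNO3.
DoU = (2C + 2 + N − H − X)/2 = (2·13 + 2 + 1 − 24 − 1)/2 = 4/2 = 2.
(Structurally: 0 ring(s) + 2 π bond(s) = 2.)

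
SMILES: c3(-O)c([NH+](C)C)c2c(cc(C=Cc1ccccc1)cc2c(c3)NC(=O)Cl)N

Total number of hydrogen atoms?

Hydrogens are implicit in SMILES; fill each atom to its normal valence:
  8 × C (aromatic): 1 H each → 8
  8 × C (aromatic): no H
  2 × C: 3 H each → 6
  2 × C: 1 H each → 2
  1 × C: no H
  1 × Cl: no H
  1 × N: 2 H
  1 × N: 1 H
  1 × N (charge +1): 1 H
  1 × O: 1 H
  1 × O: no H
  Total hydrogens = 21.

21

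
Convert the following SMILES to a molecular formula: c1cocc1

C4H4O

Heavy atoms from the SMILES: 4 C, 1 O.
Implicit hydrogens by atom environment:
  4 × C (aromatic): 1 H each → 4
  1 × O (aromatic): no H
  Total hydrogens = 4.
Molecular formula: C4H4O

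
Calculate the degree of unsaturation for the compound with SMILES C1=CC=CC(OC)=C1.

Molecular formula from the SMILES: C7H8O.
DoU = (2C + 2 + N − H − X)/2 = (2·7 + 2 + 0 − 8 − 0)/2 = 8/2 = 4.
(Structurally: 1 ring(s) + 3 π bond(s) = 4.)

4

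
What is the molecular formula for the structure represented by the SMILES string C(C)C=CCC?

Heavy atoms from the SMILES: 6 C.
Implicit hydrogens by atom environment:
  2 × C: 3 H each → 6
  2 × C: 2 H each → 4
  2 × C: 1 H each → 2
  Total hydrogens = 12.
Molecular formula: C6H12

C6H12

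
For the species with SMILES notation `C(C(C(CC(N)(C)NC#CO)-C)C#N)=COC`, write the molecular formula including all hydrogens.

C12H19N3O2

Heavy atoms from the SMILES: 12 C, 3 N, 2 O.
Implicit hydrogens by atom environment:
  4 × C: 1 H each → 4
  4 × C: no H
  3 × C: 3 H each → 9
  1 × C: 2 H
  1 × N: 2 H
  1 × N: 1 H
  1 × N: no H
  1 × O: 1 H
  1 × O: no H
  Total hydrogens = 19.
Molecular formula: C12H19N3O2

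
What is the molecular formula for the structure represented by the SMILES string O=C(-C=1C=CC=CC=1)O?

C7H6O2

Heavy atoms from the SMILES: 7 C, 2 O.
Implicit hydrogens by atom environment:
  5 × C (aromatic): 1 H each → 5
  1 × C (aromatic): no H
  1 × C: no H
  1 × O: 1 H
  1 × O: no H
  Total hydrogens = 6.
Molecular formula: C7H6O2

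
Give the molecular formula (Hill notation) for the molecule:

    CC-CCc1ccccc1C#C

Heavy atoms from the SMILES: 12 C.
Implicit hydrogens by atom environment:
  4 × C (aromatic): 1 H each → 4
  3 × C: 2 H each → 6
  2 × C (aromatic): no H
  1 × C: 3 H
  1 × C: 1 H
  1 × C: no H
  Total hydrogens = 14.
Molecular formula: C12H14

C12H14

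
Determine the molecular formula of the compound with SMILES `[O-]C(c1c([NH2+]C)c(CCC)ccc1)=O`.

Heavy atoms from the SMILES: 11 C, 1 N, 2 O.
Implicit hydrogens by atom environment:
  3 × C (aromatic): 1 H each → 3
  3 × C (aromatic): no H
  2 × C: 3 H each → 6
  2 × C: 2 H each → 4
  1 × C: no H
  1 × N (charge +1): 2 H
  1 × O: no H
  1 × O (charge -1): no H
  Total hydrogens = 15.
Molecular formula: C11H15NO2

C11H15NO2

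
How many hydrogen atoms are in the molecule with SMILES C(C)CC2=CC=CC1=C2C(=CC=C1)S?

Hydrogens are implicit in SMILES; fill each atom to its normal valence:
  6 × C (aromatic): 1 H each → 6
  4 × C (aromatic): no H
  2 × C: 2 H each → 4
  1 × C: 3 H
  1 × S: 1 H
  Total hydrogens = 14.

14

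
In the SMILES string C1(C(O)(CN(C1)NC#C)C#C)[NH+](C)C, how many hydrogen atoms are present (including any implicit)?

16

Hydrogens are implicit in SMILES; fill each atom to its normal valence:
  3 × C: 1 H each → 3
  3 × C: no H
  2 × C: 3 H each → 6
  2 × C: 2 H each → 4
  1 × N (charge +1): 1 H
  1 × N: 1 H
  1 × N: no H
  1 × O: 1 H
  Total hydrogens = 16.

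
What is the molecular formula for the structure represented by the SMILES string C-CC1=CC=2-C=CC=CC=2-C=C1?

C12H12

Heavy atoms from the SMILES: 12 C.
Implicit hydrogens by atom environment:
  7 × C (aromatic): 1 H each → 7
  3 × C (aromatic): no H
  1 × C: 3 H
  1 × C: 2 H
  Total hydrogens = 12.
Molecular formula: C12H12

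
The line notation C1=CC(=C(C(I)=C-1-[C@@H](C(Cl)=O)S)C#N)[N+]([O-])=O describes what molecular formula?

Heavy atoms from the SMILES: 9 C, 1 Cl, 1 I, 2 N, 3 O, 1 S.
Implicit hydrogens by atom environment:
  4 × C (aromatic): no H
  2 × C (aromatic): 1 H each → 2
  2 × C: no H
  2 × O: no H
  1 × C: 1 H
  1 × Cl: no H
  1 × I: no H
  1 × N (charge +1): no H
  1 × N: no H
  1 × O (charge -1): no H
  1 × S: 1 H
  Total hydrogens = 4.
Molecular formula: C9H4ClIN2O3S

C9H4ClIN2O3S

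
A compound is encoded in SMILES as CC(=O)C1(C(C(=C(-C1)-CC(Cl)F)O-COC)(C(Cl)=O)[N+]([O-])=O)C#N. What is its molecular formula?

C13H13Cl2FN2O6

Heavy atoms from the SMILES: 13 C, 2 Cl, 1 F, 2 N, 6 O.
Implicit hydrogens by atom environment:
  7 × C: no H
  5 × O: no H
  3 × C: 2 H each → 6
  2 × C: 3 H each → 6
  2 × Cl: no H
  1 × C: 1 H
  1 × F: no H
  1 × N: no H
  1 × N (charge +1): no H
  1 × O (charge -1): no H
  Total hydrogens = 13.
Molecular formula: C13H13Cl2FN2O6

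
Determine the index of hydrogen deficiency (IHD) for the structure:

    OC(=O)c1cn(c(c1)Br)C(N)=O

5

Molecular formula from the SMILES: C6H5BrN2O3.
DoU = (2C + 2 + N − H − X)/2 = (2·6 + 2 + 2 − 5 − 1)/2 = 10/2 = 5.
(Structurally: 1 ring(s) + 4 π bond(s) = 5.)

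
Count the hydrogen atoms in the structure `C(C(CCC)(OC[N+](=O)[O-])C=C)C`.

Hydrogens are implicit in SMILES; fill each atom to its normal valence:
  5 × C: 2 H each → 10
  2 × C: 3 H each → 6
  2 × O: no H
  1 × C: 1 H
  1 × C: no H
  1 × N (charge +1): no H
  1 × O (charge -1): no H
  Total hydrogens = 17.

17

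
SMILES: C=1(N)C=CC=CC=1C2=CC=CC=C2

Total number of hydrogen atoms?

Hydrogens are implicit in SMILES; fill each atom to its normal valence:
  9 × C (aromatic): 1 H each → 9
  3 × C (aromatic): no H
  1 × N: 2 H
  Total hydrogens = 11.

11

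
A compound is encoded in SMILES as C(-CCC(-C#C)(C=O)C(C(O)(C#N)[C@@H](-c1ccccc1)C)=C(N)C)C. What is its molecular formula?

C21H26N2O2

Heavy atoms from the SMILES: 21 C, 2 N, 2 O.
Implicit hydrogens by atom environment:
  6 × C: no H
  5 × C (aromatic): 1 H each → 5
  3 × C: 3 H each → 9
  3 × C: 2 H each → 6
  3 × C: 1 H each → 3
  1 × C (aromatic): no H
  1 × N: 2 H
  1 × N: no H
  1 × O: 1 H
  1 × O: no H
  Total hydrogens = 26.
Molecular formula: C21H26N2O2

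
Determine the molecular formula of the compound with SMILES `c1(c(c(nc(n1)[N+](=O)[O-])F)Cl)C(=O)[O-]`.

C5ClFN3O4-

Heavy atoms from the SMILES: 5 C, 1 Cl, 1 F, 3 N, 4 O.
Implicit hydrogens by atom environment:
  4 × C (aromatic): no H
  2 × N (aromatic): no H
  2 × O: no H
  2 × O (charge -1): no H
  1 × C: no H
  1 × Cl: no H
  1 × F: no H
  1 × N (charge +1): no H
  Total hydrogens = 0.
Net charge -1.
Molecular formula: C5ClFN3O4-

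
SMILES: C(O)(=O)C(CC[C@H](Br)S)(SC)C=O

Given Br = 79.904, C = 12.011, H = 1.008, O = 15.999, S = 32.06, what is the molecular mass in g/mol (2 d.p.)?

287.19

Molecular formula: C7H11BrO3S2.
M = 1×79.904 + 7×12.011 + 11×1.008 + 3×15.999 + 2×32.06 = 287.19 g/mol.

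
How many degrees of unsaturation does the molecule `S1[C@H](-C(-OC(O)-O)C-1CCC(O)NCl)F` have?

1

Molecular formula from the SMILES: C7H13ClFNO4S.
DoU = (2C + 2 + N − H − X)/2 = (2·7 + 2 + 1 − 13 − 2)/2 = 2/2 = 1.
(Structurally: 1 ring(s) + 0 π bond(s) = 1.)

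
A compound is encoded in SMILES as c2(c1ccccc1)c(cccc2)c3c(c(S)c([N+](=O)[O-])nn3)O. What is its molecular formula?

Heavy atoms from the SMILES: 16 C, 3 N, 3 O, 1 S.
Implicit hydrogens by atom environment:
  9 × C (aromatic): 1 H each → 9
  7 × C (aromatic): no H
  2 × N (aromatic): no H
  1 × N (charge +1): no H
  1 × O: 1 H
  1 × O: no H
  1 × O (charge -1): no H
  1 × S: 1 H
  Total hydrogens = 11.
Molecular formula: C16H11N3O3S

C16H11N3O3S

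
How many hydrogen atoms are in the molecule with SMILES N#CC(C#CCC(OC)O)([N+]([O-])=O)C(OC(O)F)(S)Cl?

10

Hydrogens are implicit in SMILES; fill each atom to its normal valence:
  5 × C: no H
  3 × O: no H
  2 × C: 1 H each → 2
  2 × O: 1 H each → 2
  1 × C: 3 H
  1 × C: 2 H
  1 × Cl: no H
  1 × F: no H
  1 × N: no H
  1 × N (charge +1): no H
  1 × O (charge -1): no H
  1 × S: 1 H
  Total hydrogens = 10.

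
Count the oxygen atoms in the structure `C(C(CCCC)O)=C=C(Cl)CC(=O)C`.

2

The symbol for oxygen appears 2 times in the SMILES.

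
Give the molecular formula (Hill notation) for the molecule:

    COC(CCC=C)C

Heavy atoms from the SMILES: 7 C, 1 O.
Implicit hydrogens by atom environment:
  3 × C: 2 H each → 6
  2 × C: 3 H each → 6
  2 × C: 1 H each → 2
  1 × O: no H
  Total hydrogens = 14.
Molecular formula: C7H14O

C7H14O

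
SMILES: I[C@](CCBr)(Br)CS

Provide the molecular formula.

Heavy atoms from the SMILES: 2 Br, 4 C, 1 I, 1 S.
Implicit hydrogens by atom environment:
  3 × C: 2 H each → 6
  2 × Br: no H
  1 × C: no H
  1 × I: no H
  1 × S: 1 H
  Total hydrogens = 7.
Molecular formula: C4H7Br2IS

C4H7Br2IS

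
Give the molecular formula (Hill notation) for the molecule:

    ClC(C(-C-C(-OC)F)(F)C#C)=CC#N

Heavy atoms from the SMILES: 9 C, 1 Cl, 2 F, 1 N, 1 O.
Implicit hydrogens by atom environment:
  4 × C: no H
  3 × C: 1 H each → 3
  2 × F: no H
  1 × C: 3 H
  1 × C: 2 H
  1 × Cl: no H
  1 × N: no H
  1 × O: no H
  Total hydrogens = 8.
Molecular formula: C9H8ClF2NO

C9H8ClF2NO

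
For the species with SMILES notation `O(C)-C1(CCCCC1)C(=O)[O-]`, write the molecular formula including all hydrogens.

Heavy atoms from the SMILES: 8 C, 3 O.
Implicit hydrogens by atom environment:
  5 × C: 2 H each → 10
  2 × C: no H
  2 × O: no H
  1 × C: 3 H
  1 × O (charge -1): no H
  Total hydrogens = 13.
Net charge -1.
Molecular formula: C8H13O3-

C8H13O3-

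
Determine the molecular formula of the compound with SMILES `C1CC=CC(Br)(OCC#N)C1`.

C8H10BrNO

Heavy atoms from the SMILES: 1 Br, 8 C, 1 N, 1 O.
Implicit hydrogens by atom environment:
  4 × C: 2 H each → 8
  2 × C: 1 H each → 2
  2 × C: no H
  1 × Br: no H
  1 × N: no H
  1 × O: no H
  Total hydrogens = 10.
Molecular formula: C8H10BrNO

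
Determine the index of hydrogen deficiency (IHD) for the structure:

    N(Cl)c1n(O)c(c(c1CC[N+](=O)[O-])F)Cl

Molecular formula from the SMILES: C6H6Cl2FN3O3.
DoU = (2C + 2 + N − H − X)/2 = (2·6 + 2 + 3 − 6 − 3)/2 = 8/2 = 4.
(Structurally: 1 ring(s) + 3 π bond(s) = 4.)

4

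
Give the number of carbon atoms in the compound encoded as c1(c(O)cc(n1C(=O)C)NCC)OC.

9

The symbol for carbon appears 9 times in the SMILES. Lowercase c denotes aromatic carbon and counts toward C.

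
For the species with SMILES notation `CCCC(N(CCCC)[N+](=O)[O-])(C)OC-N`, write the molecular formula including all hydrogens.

Heavy atoms from the SMILES: 10 C, 3 N, 3 O.
Implicit hydrogens by atom environment:
  6 × C: 2 H each → 12
  3 × C: 3 H each → 9
  2 × O: no H
  1 × C: no H
  1 × N: 2 H
  1 × N: no H
  1 × N (charge +1): no H
  1 × O (charge -1): no H
  Total hydrogens = 23.
Molecular formula: C10H23N3O3

C10H23N3O3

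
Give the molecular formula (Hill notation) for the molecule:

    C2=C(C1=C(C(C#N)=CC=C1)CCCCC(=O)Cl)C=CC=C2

C18H16ClNO

Heavy atoms from the SMILES: 18 C, 1 Cl, 1 N, 1 O.
Implicit hydrogens by atom environment:
  8 × C (aromatic): 1 H each → 8
  4 × C: 2 H each → 8
  4 × C (aromatic): no H
  2 × C: no H
  1 × Cl: no H
  1 × N: no H
  1 × O: no H
  Total hydrogens = 16.
Molecular formula: C18H16ClNO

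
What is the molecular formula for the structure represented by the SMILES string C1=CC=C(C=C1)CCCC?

C10H14

Heavy atoms from the SMILES: 10 C.
Implicit hydrogens by atom environment:
  5 × C (aromatic): 1 H each → 5
  3 × C: 2 H each → 6
  1 × C: 3 H
  1 × C (aromatic): no H
  Total hydrogens = 14.
Molecular formula: C10H14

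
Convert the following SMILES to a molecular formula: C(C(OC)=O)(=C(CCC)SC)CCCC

Heavy atoms from the SMILES: 12 C, 2 O, 1 S.
Implicit hydrogens by atom environment:
  5 × C: 2 H each → 10
  4 × C: 3 H each → 12
  3 × C: no H
  2 × O: no H
  1 × S: no H
  Total hydrogens = 22.
Molecular formula: C12H22O2S

C12H22O2S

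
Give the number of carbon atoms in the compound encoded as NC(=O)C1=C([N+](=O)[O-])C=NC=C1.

6

The symbol for carbon appears 6 times in the SMILES.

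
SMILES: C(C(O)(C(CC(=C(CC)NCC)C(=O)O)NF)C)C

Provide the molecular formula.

C13H25FN2O3

Heavy atoms from the SMILES: 13 C, 1 F, 2 N, 3 O.
Implicit hydrogens by atom environment:
  4 × C: 3 H each → 12
  4 × C: 2 H each → 8
  4 × C: no H
  2 × N: 1 H each → 2
  2 × O: 1 H each → 2
  1 × C: 1 H
  1 × F: no H
  1 × O: no H
  Total hydrogens = 25.
Molecular formula: C13H25FN2O3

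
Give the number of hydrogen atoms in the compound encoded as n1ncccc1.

4

Hydrogens are implicit in SMILES; fill each atom to its normal valence:
  4 × C (aromatic): 1 H each → 4
  2 × N (aromatic): no H
  Total hydrogens = 4.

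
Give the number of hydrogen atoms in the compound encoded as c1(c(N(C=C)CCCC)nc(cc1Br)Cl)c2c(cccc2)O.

18

Hydrogens are implicit in SMILES; fill each atom to its normal valence:
  6 × C (aromatic): no H
  5 × C (aromatic): 1 H each → 5
  4 × C: 2 H each → 8
  1 × Br: no H
  1 × C: 3 H
  1 × C: 1 H
  1 × Cl: no H
  1 × N (aromatic): no H
  1 × N: no H
  1 × O: 1 H
  Total hydrogens = 18.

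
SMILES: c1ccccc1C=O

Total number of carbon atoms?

The symbol for carbon appears 7 times in the SMILES. Lowercase c denotes aromatic carbon and counts toward C.

7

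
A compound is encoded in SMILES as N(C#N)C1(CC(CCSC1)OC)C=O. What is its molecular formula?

C9H14N2O2S

Heavy atoms from the SMILES: 9 C, 2 N, 2 O, 1 S.
Implicit hydrogens by atom environment:
  4 × C: 2 H each → 8
  2 × C: 1 H each → 2
  2 × C: no H
  2 × O: no H
  1 × C: 3 H
  1 × N: 1 H
  1 × N: no H
  1 × S: no H
  Total hydrogens = 14.
Molecular formula: C9H14N2O2S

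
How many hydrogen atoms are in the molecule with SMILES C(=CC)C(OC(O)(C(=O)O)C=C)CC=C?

Hydrogens are implicit in SMILES; fill each atom to its normal valence:
  5 × C: 1 H each → 5
  3 × C: 2 H each → 6
  2 × C: no H
  2 × O: 1 H each → 2
  2 × O: no H
  1 × C: 3 H
  Total hydrogens = 16.

16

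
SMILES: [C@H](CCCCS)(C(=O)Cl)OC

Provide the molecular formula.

C7H13ClO2S

Heavy atoms from the SMILES: 7 C, 1 Cl, 2 O, 1 S.
Implicit hydrogens by atom environment:
  4 × C: 2 H each → 8
  2 × O: no H
  1 × C: 3 H
  1 × C: 1 H
  1 × C: no H
  1 × Cl: no H
  1 × S: 1 H
  Total hydrogens = 13.
Molecular formula: C7H13ClO2S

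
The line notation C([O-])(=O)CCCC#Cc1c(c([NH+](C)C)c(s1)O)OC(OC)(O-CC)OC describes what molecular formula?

C17H25NO7S

Heavy atoms from the SMILES: 17 C, 1 N, 7 O, 1 S.
Implicit hydrogens by atom environment:
  5 × C: 3 H each → 15
  5 × O: no H
  4 × C: 2 H each → 8
  4 × C (aromatic): no H
  4 × C: no H
  1 × N (charge +1): 1 H
  1 × O: 1 H
  1 × O (charge -1): no H
  1 × S (aromatic): no H
  Total hydrogens = 25.
Molecular formula: C17H25NO7S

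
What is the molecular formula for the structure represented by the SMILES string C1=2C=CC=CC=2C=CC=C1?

C10H8

Heavy atoms from the SMILES: 10 C.
Implicit hydrogens by atom environment:
  8 × C (aromatic): 1 H each → 8
  2 × C (aromatic): no H
  Total hydrogens = 8.
Molecular formula: C10H8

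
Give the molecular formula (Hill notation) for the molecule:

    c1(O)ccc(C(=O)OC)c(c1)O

C8H8O4

Heavy atoms from the SMILES: 8 C, 4 O.
Implicit hydrogens by atom environment:
  3 × C (aromatic): 1 H each → 3
  3 × C (aromatic): no H
  2 × O: 1 H each → 2
  2 × O: no H
  1 × C: 3 H
  1 × C: no H
  Total hydrogens = 8.
Molecular formula: C8H8O4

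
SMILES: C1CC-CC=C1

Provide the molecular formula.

Heavy atoms from the SMILES: 6 C.
Implicit hydrogens by atom environment:
  4 × C: 2 H each → 8
  2 × C: 1 H each → 2
  Total hydrogens = 10.
Molecular formula: C6H10

C6H10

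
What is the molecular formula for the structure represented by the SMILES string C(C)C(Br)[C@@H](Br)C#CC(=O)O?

C7H8Br2O2

Heavy atoms from the SMILES: 2 Br, 7 C, 2 O.
Implicit hydrogens by atom environment:
  3 × C: no H
  2 × Br: no H
  2 × C: 1 H each → 2
  1 × C: 3 H
  1 × C: 2 H
  1 × O: 1 H
  1 × O: no H
  Total hydrogens = 8.
Molecular formula: C7H8Br2O2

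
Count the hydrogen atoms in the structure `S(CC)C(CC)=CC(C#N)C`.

Hydrogens are implicit in SMILES; fill each atom to its normal valence:
  3 × C: 3 H each → 9
  2 × C: 2 H each → 4
  2 × C: 1 H each → 2
  2 × C: no H
  1 × N: no H
  1 × S: no H
  Total hydrogens = 15.

15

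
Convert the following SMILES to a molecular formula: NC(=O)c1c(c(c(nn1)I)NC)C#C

C8H7IN4O

Heavy atoms from the SMILES: 8 C, 1 I, 4 N, 1 O.
Implicit hydrogens by atom environment:
  4 × C (aromatic): no H
  2 × C: no H
  2 × N (aromatic): no H
  1 × C: 3 H
  1 × C: 1 H
  1 × I: no H
  1 × N: 2 H
  1 × N: 1 H
  1 × O: no H
  Total hydrogens = 7.
Molecular formula: C8H7IN4O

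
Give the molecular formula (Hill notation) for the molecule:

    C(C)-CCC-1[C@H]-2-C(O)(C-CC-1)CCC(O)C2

Heavy atoms from the SMILES: 14 C, 2 O.
Implicit hydrogens by atom environment:
  9 × C: 2 H each → 18
  3 × C: 1 H each → 3
  2 × O: 1 H each → 2
  1 × C: 3 H
  1 × C: no H
  Total hydrogens = 26.
Molecular formula: C14H26O2

C14H26O2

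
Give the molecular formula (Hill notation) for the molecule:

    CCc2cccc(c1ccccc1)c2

Heavy atoms from the SMILES: 14 C.
Implicit hydrogens by atom environment:
  9 × C (aromatic): 1 H each → 9
  3 × C (aromatic): no H
  1 × C: 3 H
  1 × C: 2 H
  Total hydrogens = 14.
Molecular formula: C14H14

C14H14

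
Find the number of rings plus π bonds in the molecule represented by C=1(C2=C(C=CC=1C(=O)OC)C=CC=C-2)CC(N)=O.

Molecular formula from the SMILES: C14H13NO3.
DoU = (2C + 2 + N − H − X)/2 = (2·14 + 2 + 1 − 13 − 0)/2 = 18/2 = 9.
(Structurally: 2 ring(s) + 7 π bond(s) = 9.)

9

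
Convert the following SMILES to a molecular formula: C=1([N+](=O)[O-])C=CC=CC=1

C6H5NO2

Heavy atoms from the SMILES: 6 C, 1 N, 2 O.
Implicit hydrogens by atom environment:
  5 × C (aromatic): 1 H each → 5
  1 × C (aromatic): no H
  1 × N (charge +1): no H
  1 × O: no H
  1 × O (charge -1): no H
  Total hydrogens = 5.
Molecular formula: C6H5NO2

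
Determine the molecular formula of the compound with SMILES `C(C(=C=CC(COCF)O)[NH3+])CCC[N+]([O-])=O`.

Heavy atoms from the SMILES: 10 C, 1 F, 2 N, 4 O.
Implicit hydrogens by atom environment:
  6 × C: 2 H each → 12
  2 × C: 1 H each → 2
  2 × C: no H
  2 × O: no H
  1 × F: no H
  1 × N (charge +1): 3 H
  1 × N (charge +1): no H
  1 × O: 1 H
  1 × O (charge -1): no H
  Total hydrogens = 18.
Net charge +1.
Molecular formula: C10H18FN2O4+

C10H18FN2O4+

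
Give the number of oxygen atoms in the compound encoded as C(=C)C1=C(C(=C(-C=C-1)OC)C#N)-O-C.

The symbol for oxygen appears 2 times in the SMILES.

2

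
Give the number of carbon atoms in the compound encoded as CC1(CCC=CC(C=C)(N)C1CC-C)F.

The symbol for carbon appears 13 times in the SMILES.

13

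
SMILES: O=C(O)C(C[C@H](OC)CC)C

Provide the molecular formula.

C8H16O3

Heavy atoms from the SMILES: 8 C, 3 O.
Implicit hydrogens by atom environment:
  3 × C: 3 H each → 9
  2 × C: 2 H each → 4
  2 × C: 1 H each → 2
  2 × O: no H
  1 × C: no H
  1 × O: 1 H
  Total hydrogens = 16.
Molecular formula: C8H16O3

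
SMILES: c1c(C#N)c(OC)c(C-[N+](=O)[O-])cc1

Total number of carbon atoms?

The symbol for carbon appears 9 times in the SMILES. Lowercase c denotes aromatic carbon and counts toward C.

9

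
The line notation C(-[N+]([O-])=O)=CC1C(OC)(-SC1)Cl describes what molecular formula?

C6H8ClNO3S

Heavy atoms from the SMILES: 6 C, 1 Cl, 1 N, 3 O, 1 S.
Implicit hydrogens by atom environment:
  3 × C: 1 H each → 3
  2 × O: no H
  1 × C: 3 H
  1 × C: 2 H
  1 × C: no H
  1 × Cl: no H
  1 × N (charge +1): no H
  1 × O (charge -1): no H
  1 × S: no H
  Total hydrogens = 8.
Molecular formula: C6H8ClNO3S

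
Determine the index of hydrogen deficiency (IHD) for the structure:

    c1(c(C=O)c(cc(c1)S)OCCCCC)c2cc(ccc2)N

9

Molecular formula from the SMILES: C18H21NO2S.
DoU = (2C + 2 + N − H − X)/2 = (2·18 + 2 + 1 − 21 − 0)/2 = 18/2 = 9.
(Structurally: 2 ring(s) + 7 π bond(s) = 9.)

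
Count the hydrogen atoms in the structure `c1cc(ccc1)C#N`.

Hydrogens are implicit in SMILES; fill each atom to its normal valence:
  5 × C (aromatic): 1 H each → 5
  1 × C (aromatic): no H
  1 × C: no H
  1 × N: no H
  Total hydrogens = 5.

5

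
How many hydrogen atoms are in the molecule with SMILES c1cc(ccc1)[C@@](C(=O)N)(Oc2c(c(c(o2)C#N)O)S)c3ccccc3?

Hydrogens are implicit in SMILES; fill each atom to its normal valence:
  10 × C (aromatic): 1 H each → 10
  6 × C (aromatic): no H
  3 × C: no H
  2 × O: no H
  1 × N: 2 H
  1 × N: no H
  1 × O: 1 H
  1 × O (aromatic): no H
  1 × S: 1 H
  Total hydrogens = 14.

14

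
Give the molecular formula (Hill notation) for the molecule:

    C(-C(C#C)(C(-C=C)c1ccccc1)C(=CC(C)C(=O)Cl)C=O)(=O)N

Heavy atoms from the SMILES: 19 C, 1 Cl, 1 N, 3 O.
Implicit hydrogens by atom environment:
  6 × C: 1 H each → 6
  5 × C (aromatic): 1 H each → 5
  5 × C: no H
  3 × O: no H
  1 × C: 3 H
  1 × C: 2 H
  1 × C (aromatic): no H
  1 × Cl: no H
  1 × N: 2 H
  Total hydrogens = 18.
Molecular formula: C19H18ClNO3

C19H18ClNO3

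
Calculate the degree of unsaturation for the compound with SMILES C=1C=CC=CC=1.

Molecular formula from the SMILES: C6H6.
DoU = (2C + 2 + N − H − X)/2 = (2·6 + 2 + 0 − 6 − 0)/2 = 8/2 = 4.
(Structurally: 1 ring(s) + 3 π bond(s) = 4.)

4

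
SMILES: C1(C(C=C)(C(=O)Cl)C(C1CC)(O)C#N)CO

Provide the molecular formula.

Heavy atoms from the SMILES: 11 C, 1 Cl, 1 N, 3 O.
Implicit hydrogens by atom environment:
  4 × C: no H
  3 × C: 2 H each → 6
  3 × C: 1 H each → 3
  2 × O: 1 H each → 2
  1 × C: 3 H
  1 × Cl: no H
  1 × N: no H
  1 × O: no H
  Total hydrogens = 14.
Molecular formula: C11H14ClNO3

C11H14ClNO3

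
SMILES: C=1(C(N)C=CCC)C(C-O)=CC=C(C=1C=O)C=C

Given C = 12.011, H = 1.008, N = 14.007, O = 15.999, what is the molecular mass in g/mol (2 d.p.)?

245.32

Molecular formula: C15H19NO2.
M = 15×12.011 + 19×1.008 + 1×14.007 + 2×15.999 = 245.32 g/mol.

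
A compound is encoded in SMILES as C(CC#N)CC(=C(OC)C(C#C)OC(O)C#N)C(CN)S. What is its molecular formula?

Heavy atoms from the SMILES: 14 C, 3 N, 3 O, 1 S.
Implicit hydrogens by atom environment:
  5 × C: no H
  4 × C: 2 H each → 8
  4 × C: 1 H each → 4
  2 × N: no H
  2 × O: no H
  1 × C: 3 H
  1 × N: 2 H
  1 × O: 1 H
  1 × S: 1 H
  Total hydrogens = 19.
Molecular formula: C14H19N3O3S

C14H19N3O3S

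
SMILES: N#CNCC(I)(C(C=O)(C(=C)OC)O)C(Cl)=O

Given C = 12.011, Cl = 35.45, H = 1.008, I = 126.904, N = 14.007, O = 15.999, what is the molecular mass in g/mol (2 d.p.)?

372.54

Molecular formula: C9H10ClIN2O4.
M = 9×12.011 + 1×35.45 + 10×1.008 + 1×126.904 + 2×14.007 + 4×15.999 = 372.54 g/mol.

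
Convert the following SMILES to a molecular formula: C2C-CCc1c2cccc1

Heavy atoms from the SMILES: 10 C.
Implicit hydrogens by atom environment:
  4 × C: 2 H each → 8
  4 × C (aromatic): 1 H each → 4
  2 × C (aromatic): no H
  Total hydrogens = 12.
Molecular formula: C10H12

C10H12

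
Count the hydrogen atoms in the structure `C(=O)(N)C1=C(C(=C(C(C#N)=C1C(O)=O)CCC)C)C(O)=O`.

14

Hydrogens are implicit in SMILES; fill each atom to its normal valence:
  6 × C (aromatic): no H
  4 × C: no H
  3 × O: no H
  2 × C: 3 H each → 6
  2 × C: 2 H each → 4
  2 × O: 1 H each → 2
  1 × N: 2 H
  1 × N: no H
  Total hydrogens = 14.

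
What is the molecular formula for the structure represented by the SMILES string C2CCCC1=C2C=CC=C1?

C10H12

Heavy atoms from the SMILES: 10 C.
Implicit hydrogens by atom environment:
  4 × C: 2 H each → 8
  4 × C (aromatic): 1 H each → 4
  2 × C (aromatic): no H
  Total hydrogens = 12.
Molecular formula: C10H12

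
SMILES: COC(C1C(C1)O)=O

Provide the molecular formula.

Heavy atoms from the SMILES: 5 C, 3 O.
Implicit hydrogens by atom environment:
  2 × C: 1 H each → 2
  2 × O: no H
  1 × C: 3 H
  1 × C: 2 H
  1 × C: no H
  1 × O: 1 H
  Total hydrogens = 8.
Molecular formula: C5H8O3

C5H8O3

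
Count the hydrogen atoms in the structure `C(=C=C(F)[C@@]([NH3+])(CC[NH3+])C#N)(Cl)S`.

11

Hydrogens are implicit in SMILES; fill each atom to its normal valence:
  5 × C: no H
  2 × C: 2 H each → 4
  2 × N (charge +1): 3 H each → 6
  1 × Cl: no H
  1 × F: no H
  1 × N: no H
  1 × S: 1 H
  Total hydrogens = 11.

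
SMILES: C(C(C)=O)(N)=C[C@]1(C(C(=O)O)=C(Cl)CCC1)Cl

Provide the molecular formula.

Heavy atoms from the SMILES: 11 C, 2 Cl, 1 N, 3 O.
Implicit hydrogens by atom environment:
  6 × C: no H
  3 × C: 2 H each → 6
  2 × Cl: no H
  2 × O: no H
  1 × C: 3 H
  1 × C: 1 H
  1 × N: 2 H
  1 × O: 1 H
  Total hydrogens = 13.
Molecular formula: C11H13Cl2NO3

C11H13Cl2NO3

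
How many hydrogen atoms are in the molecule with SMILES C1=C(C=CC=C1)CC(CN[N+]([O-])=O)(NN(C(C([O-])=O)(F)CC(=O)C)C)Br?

19

Hydrogens are implicit in SMILES; fill each atom to its normal valence:
  5 × C (aromatic): 1 H each → 5
  4 × C: no H
  3 × C: 2 H each → 6
  3 × O: no H
  2 × C: 3 H each → 6
  2 × N: 1 H each → 2
  2 × O (charge -1): no H
  1 × Br: no H
  1 × C (aromatic): no H
  1 × F: no H
  1 × N: no H
  1 × N (charge +1): no H
  Total hydrogens = 19.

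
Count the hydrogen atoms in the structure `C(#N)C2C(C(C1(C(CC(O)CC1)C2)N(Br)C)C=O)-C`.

21

Hydrogens are implicit in SMILES; fill each atom to its normal valence:
  6 × C: 1 H each → 6
  4 × C: 2 H each → 8
  2 × C: 3 H each → 6
  2 × C: no H
  2 × N: no H
  1 × Br: no H
  1 × O: 1 H
  1 × O: no H
  Total hydrogens = 21.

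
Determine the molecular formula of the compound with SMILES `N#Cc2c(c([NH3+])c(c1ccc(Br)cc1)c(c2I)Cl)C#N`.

Heavy atoms from the SMILES: 1 Br, 14 C, 1 Cl, 1 I, 3 N.
Implicit hydrogens by atom environment:
  8 × C (aromatic): no H
  4 × C (aromatic): 1 H each → 4
  2 × C: no H
  2 × N: no H
  1 × Br: no H
  1 × Cl: no H
  1 × I: no H
  1 × N (charge +1): 3 H
  Total hydrogens = 7.
Net charge +1.
Molecular formula: C14H7BrClIN3+

C14H7BrClIN3+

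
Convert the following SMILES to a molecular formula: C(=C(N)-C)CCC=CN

Heavy atoms from the SMILES: 7 C, 2 N.
Implicit hydrogens by atom environment:
  3 × C: 1 H each → 3
  2 × C: 2 H each → 4
  2 × N: 2 H each → 4
  1 × C: 3 H
  1 × C: no H
  Total hydrogens = 14.
Molecular formula: C7H14N2

C7H14N2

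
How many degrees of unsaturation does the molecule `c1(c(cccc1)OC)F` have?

4

Molecular formula from the SMILES: C7H7FO.
DoU = (2C + 2 + N − H − X)/2 = (2·7 + 2 + 0 − 7 − 1)/2 = 8/2 = 4.
(Structurally: 1 ring(s) + 3 π bond(s) = 4.)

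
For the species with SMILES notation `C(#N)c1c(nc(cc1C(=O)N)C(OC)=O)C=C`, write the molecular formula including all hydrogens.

C11H9N3O3

Heavy atoms from the SMILES: 11 C, 3 N, 3 O.
Implicit hydrogens by atom environment:
  4 × C (aromatic): no H
  3 × C: no H
  3 × O: no H
  1 × C: 3 H
  1 × C: 2 H
  1 × C (aromatic): 1 H
  1 × C: 1 H
  1 × N: 2 H
  1 × N (aromatic): no H
  1 × N: no H
  Total hydrogens = 9.
Molecular formula: C11H9N3O3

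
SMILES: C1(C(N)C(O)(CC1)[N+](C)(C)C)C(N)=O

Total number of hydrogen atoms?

20

Hydrogens are implicit in SMILES; fill each atom to its normal valence:
  3 × C: 3 H each → 9
  2 × C: 2 H each → 4
  2 × C: 1 H each → 2
  2 × C: no H
  2 × N: 2 H each → 4
  1 × N (charge +1): no H
  1 × O: 1 H
  1 × O: no H
  Total hydrogens = 20.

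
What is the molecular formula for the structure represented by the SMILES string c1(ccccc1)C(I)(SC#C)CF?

Heavy atoms from the SMILES: 10 C, 1 F, 1 I, 1 S.
Implicit hydrogens by atom environment:
  5 × C (aromatic): 1 H each → 5
  2 × C: no H
  1 × C: 2 H
  1 × C: 1 H
  1 × C (aromatic): no H
  1 × F: no H
  1 × I: no H
  1 × S: no H
  Total hydrogens = 8.
Molecular formula: C10H8FIS

C10H8FIS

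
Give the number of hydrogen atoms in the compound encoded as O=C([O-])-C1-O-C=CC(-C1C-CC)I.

12

Hydrogens are implicit in SMILES; fill each atom to its normal valence:
  5 × C: 1 H each → 5
  2 × C: 2 H each → 4
  2 × O: no H
  1 × C: 3 H
  1 × C: no H
  1 × I: no H
  1 × O (charge -1): no H
  Total hydrogens = 12.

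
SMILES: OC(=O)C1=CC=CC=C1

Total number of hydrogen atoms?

Hydrogens are implicit in SMILES; fill each atom to its normal valence:
  5 × C (aromatic): 1 H each → 5
  1 × C (aromatic): no H
  1 × C: no H
  1 × O: 1 H
  1 × O: no H
  Total hydrogens = 6.

6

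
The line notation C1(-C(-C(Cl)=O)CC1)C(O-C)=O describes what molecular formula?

Heavy atoms from the SMILES: 7 C, 1 Cl, 3 O.
Implicit hydrogens by atom environment:
  3 × O: no H
  2 × C: 2 H each → 4
  2 × C: 1 H each → 2
  2 × C: no H
  1 × C: 3 H
  1 × Cl: no H
  Total hydrogens = 9.
Molecular formula: C7H9ClO3

C7H9ClO3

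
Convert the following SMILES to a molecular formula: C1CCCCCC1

Heavy atoms from the SMILES: 7 C.
Implicit hydrogens by atom environment:
  7 × C: 2 H each → 14
  Total hydrogens = 14.
Molecular formula: C7H14

C7H14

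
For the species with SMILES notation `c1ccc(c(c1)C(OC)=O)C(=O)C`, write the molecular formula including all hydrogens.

Heavy atoms from the SMILES: 10 C, 3 O.
Implicit hydrogens by atom environment:
  4 × C (aromatic): 1 H each → 4
  3 × O: no H
  2 × C: 3 H each → 6
  2 × C (aromatic): no H
  2 × C: no H
  Total hydrogens = 10.
Molecular formula: C10H10O3

C10H10O3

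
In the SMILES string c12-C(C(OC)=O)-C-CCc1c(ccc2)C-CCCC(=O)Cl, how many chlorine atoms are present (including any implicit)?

1

The symbol for chlorine appears 1 time in the SMILES.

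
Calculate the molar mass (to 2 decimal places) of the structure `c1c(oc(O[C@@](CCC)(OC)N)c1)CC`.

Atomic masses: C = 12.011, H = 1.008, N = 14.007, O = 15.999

213.28

Molecular formula: C11H19NO3.
M = 11×12.011 + 19×1.008 + 1×14.007 + 3×15.999 = 213.28 g/mol.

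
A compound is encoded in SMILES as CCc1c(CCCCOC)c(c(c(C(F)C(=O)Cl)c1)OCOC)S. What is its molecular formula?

C17H24ClFO4S

Heavy atoms from the SMILES: 17 C, 1 Cl, 1 F, 4 O, 1 S.
Implicit hydrogens by atom environment:
  6 × C: 2 H each → 12
  5 × C (aromatic): no H
  4 × O: no H
  3 × C: 3 H each → 9
  1 × C (aromatic): 1 H
  1 × C: 1 H
  1 × C: no H
  1 × Cl: no H
  1 × F: no H
  1 × S: 1 H
  Total hydrogens = 24.
Molecular formula: C17H24ClFO4S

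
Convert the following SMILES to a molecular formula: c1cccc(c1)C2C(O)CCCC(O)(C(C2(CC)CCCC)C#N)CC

C23H35NO2

Heavy atoms from the SMILES: 23 C, 1 N, 2 O.
Implicit hydrogens by atom environment:
  8 × C: 2 H each → 16
  5 × C (aromatic): 1 H each → 5
  3 × C: 3 H each → 9
  3 × C: 1 H each → 3
  3 × C: no H
  2 × O: 1 H each → 2
  1 × C (aromatic): no H
  1 × N: no H
  Total hydrogens = 35.
Molecular formula: C23H35NO2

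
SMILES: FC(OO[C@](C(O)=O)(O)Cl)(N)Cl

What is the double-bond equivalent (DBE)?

Molecular formula from the SMILES: C3H4Cl2FNO5.
DoU = (2C + 2 + N − H − X)/2 = (2·3 + 2 + 1 − 4 − 3)/2 = 2/2 = 1.
(Structurally: 0 ring(s) + 1 π bond(s) = 1.)

1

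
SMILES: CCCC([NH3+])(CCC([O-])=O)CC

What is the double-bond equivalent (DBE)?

Molecular formula from the SMILES: C9H19NO2.
DoU = (2C + 2 + N − H − X)/2 = (2·9 + 2 + 1 − 19 − 0)/2 = 2/2 = 1.
(Structurally: 0 ring(s) + 1 π bond(s) = 1.)

1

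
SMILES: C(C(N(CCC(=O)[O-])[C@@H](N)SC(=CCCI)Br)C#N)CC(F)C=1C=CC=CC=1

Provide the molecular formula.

C19H23BrFIN3O2S-

Heavy atoms from the SMILES: 1 Br, 19 C, 1 F, 1 I, 3 N, 2 O, 1 S.
Implicit hydrogens by atom environment:
  6 × C: 2 H each → 12
  5 × C (aromatic): 1 H each → 5
  4 × C: 1 H each → 4
  3 × C: no H
  2 × N: no H
  1 × Br: no H
  1 × C (aromatic): no H
  1 × F: no H
  1 × I: no H
  1 × N: 2 H
  1 × O: no H
  1 × O (charge -1): no H
  1 × S: no H
  Total hydrogens = 23.
Net charge -1.
Molecular formula: C19H23BrFIN3O2S-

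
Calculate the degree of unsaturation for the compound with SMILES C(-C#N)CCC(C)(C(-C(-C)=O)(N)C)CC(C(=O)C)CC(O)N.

4

Molecular formula from the SMILES: C16H29N3O3.
DoU = (2C + 2 + N − H − X)/2 = (2·16 + 2 + 3 − 29 − 0)/2 = 8/2 = 4.
(Structurally: 0 ring(s) + 4 π bond(s) = 4.)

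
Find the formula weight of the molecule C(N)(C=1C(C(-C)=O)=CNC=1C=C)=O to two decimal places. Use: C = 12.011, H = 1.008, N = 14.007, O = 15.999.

Molecular formula: C9H10N2O2.
M = 9×12.011 + 10×1.008 + 2×14.007 + 2×15.999 = 178.19 g/mol.

178.19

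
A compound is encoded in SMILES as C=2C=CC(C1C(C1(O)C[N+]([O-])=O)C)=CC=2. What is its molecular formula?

C11H13NO3

Heavy atoms from the SMILES: 11 C, 1 N, 3 O.
Implicit hydrogens by atom environment:
  5 × C (aromatic): 1 H each → 5
  2 × C: 1 H each → 2
  1 × C: 3 H
  1 × C: 2 H
  1 × C: no H
  1 × C (aromatic): no H
  1 × N (charge +1): no H
  1 × O: 1 H
  1 × O: no H
  1 × O (charge -1): no H
  Total hydrogens = 13.
Molecular formula: C11H13NO3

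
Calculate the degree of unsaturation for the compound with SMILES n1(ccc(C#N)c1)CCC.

5

Molecular formula from the SMILES: C8H10N2.
DoU = (2C + 2 + N − H − X)/2 = (2·8 + 2 + 2 − 10 − 0)/2 = 10/2 = 5.
(Structurally: 1 ring(s) + 4 π bond(s) = 5.)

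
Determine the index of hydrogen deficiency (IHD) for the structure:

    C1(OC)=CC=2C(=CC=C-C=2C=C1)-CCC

7

Molecular formula from the SMILES: C14H16O.
DoU = (2C + 2 + N − H − X)/2 = (2·14 + 2 + 0 − 16 − 0)/2 = 14/2 = 7.
(Structurally: 2 ring(s) + 5 π bond(s) = 7.)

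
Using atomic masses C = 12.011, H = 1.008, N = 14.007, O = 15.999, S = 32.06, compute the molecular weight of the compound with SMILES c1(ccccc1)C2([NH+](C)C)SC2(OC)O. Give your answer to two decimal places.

226.31

Molecular formula: C11H16NO2S+.
M = 11×12.011 + 16×1.008 + 1×14.007 + 2×15.999 + 1×32.06 = 226.31 g/mol.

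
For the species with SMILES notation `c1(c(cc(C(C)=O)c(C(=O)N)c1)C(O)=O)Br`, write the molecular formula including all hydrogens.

Heavy atoms from the SMILES: 1 Br, 10 C, 1 N, 4 O.
Implicit hydrogens by atom environment:
  4 × C (aromatic): no H
  3 × C: no H
  3 × O: no H
  2 × C (aromatic): 1 H each → 2
  1 × Br: no H
  1 × C: 3 H
  1 × N: 2 H
  1 × O: 1 H
  Total hydrogens = 8.
Molecular formula: C10H8BrNO4

C10H8BrNO4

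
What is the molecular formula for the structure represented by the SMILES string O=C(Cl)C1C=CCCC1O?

Heavy atoms from the SMILES: 7 C, 1 Cl, 2 O.
Implicit hydrogens by atom environment:
  4 × C: 1 H each → 4
  2 × C: 2 H each → 4
  1 × C: no H
  1 × Cl: no H
  1 × O: 1 H
  1 × O: no H
  Total hydrogens = 9.
Molecular formula: C7H9ClO2

C7H9ClO2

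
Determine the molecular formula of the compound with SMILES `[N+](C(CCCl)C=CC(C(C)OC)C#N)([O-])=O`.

C10H15ClN2O3

Heavy atoms from the SMILES: 10 C, 1 Cl, 2 N, 3 O.
Implicit hydrogens by atom environment:
  5 × C: 1 H each → 5
  2 × C: 3 H each → 6
  2 × C: 2 H each → 4
  2 × O: no H
  1 × C: no H
  1 × Cl: no H
  1 × N (charge +1): no H
  1 × N: no H
  1 × O (charge -1): no H
  Total hydrogens = 15.
Molecular formula: C10H15ClN2O3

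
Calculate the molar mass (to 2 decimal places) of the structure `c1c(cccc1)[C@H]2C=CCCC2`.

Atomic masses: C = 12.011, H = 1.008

Molecular formula: C12H14.
M = 12×12.011 + 14×1.008 = 158.24 g/mol.

158.24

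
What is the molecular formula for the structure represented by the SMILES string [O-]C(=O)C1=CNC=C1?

C5H4NO2-

Heavy atoms from the SMILES: 5 C, 1 N, 2 O.
Implicit hydrogens by atom environment:
  3 × C (aromatic): 1 H each → 3
  1 × C (aromatic): no H
  1 × C: no H
  1 × N (aromatic): 1 H
  1 × O: no H
  1 × O (charge -1): no H
  Total hydrogens = 4.
Net charge -1.
Molecular formula: C5H4NO2-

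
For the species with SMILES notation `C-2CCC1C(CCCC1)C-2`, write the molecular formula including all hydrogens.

C10H18

Heavy atoms from the SMILES: 10 C.
Implicit hydrogens by atom environment:
  8 × C: 2 H each → 16
  2 × C: 1 H each → 2
  Total hydrogens = 18.
Molecular formula: C10H18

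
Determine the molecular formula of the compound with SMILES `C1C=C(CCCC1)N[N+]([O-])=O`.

C7H12N2O2

Heavy atoms from the SMILES: 7 C, 2 N, 2 O.
Implicit hydrogens by atom environment:
  5 × C: 2 H each → 10
  1 × C: 1 H
  1 × C: no H
  1 × N: 1 H
  1 × N (charge +1): no H
  1 × O: no H
  1 × O (charge -1): no H
  Total hydrogens = 12.
Molecular formula: C7H12N2O2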